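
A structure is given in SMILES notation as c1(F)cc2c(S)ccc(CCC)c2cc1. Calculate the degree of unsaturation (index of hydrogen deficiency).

7

Atom tally by fragment:
  naphthalene ring system core → C:10 H:8
  (− 3 ring H displaced by substituents)
  + F → F:1
  + SH → S:1 H:1
  + CH2CH2CH3 → C:3 H:7
Element totals:
  C: 13
  H: 13
  F: 1
  S: 1
Molecular formula: C13H13FS.
DoU = (2C + 2 + N − H − X) / 2 = (2·13 + 2 + 0 − 13 − 1) / 2 = 7.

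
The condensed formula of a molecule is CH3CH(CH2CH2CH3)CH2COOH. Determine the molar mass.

130.19 g/mol

Element totals:
  C: 7
  H: 14
  O: 2
Molecular formula: C7H14O2.
  M = 7(12.011) + 14(1.008) + 2(15.999)
    = 84.077 + 14.112 + 31.998 = 130.187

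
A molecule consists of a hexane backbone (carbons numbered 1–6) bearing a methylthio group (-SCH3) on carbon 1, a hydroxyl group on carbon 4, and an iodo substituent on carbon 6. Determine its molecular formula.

C7H15IOS

Atom tally by fragment:
  CH3SCH2 → C:2 H:5 S:1
  CH2 → C:1 H:2
  CH2 → C:1 H:2
  CH(OH) → C:1 H:2 O:1
  CH2 → C:1 H:2
  CH2I → C:1 H:2 I:1
Element totals:
  C: 7
  H: 15
  I: 1
  O: 1
  S: 1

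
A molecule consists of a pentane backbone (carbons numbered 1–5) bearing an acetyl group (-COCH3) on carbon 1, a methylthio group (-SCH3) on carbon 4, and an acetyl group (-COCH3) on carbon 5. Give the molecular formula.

Atom tally by fragment:
  CH3COCH2 → C:3 H:5 O:1
  CH2 → C:1 H:2
  CH2 → C:1 H:2
  CH(SCH3) → C:2 H:4 S:1
  CH2COCH3 → C:3 H:5 O:1
Element totals:
  C: 10
  H: 18
  O: 2
  S: 1

C10H18O2S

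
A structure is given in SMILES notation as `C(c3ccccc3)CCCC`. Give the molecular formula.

Atom tally by fragment:
  C6H5CH2 → C:7 H:7
  CH2 → C:1 H:2
  CH2 → C:1 H:2
  CH2 → C:1 H:2
  CH3 → C:1 H:3
Element totals:
  C: 11
  H: 16

C11H16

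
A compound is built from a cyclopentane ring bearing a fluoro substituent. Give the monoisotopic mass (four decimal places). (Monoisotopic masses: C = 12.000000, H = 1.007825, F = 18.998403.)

88.0688

Atom tally by fragment:
  cyclopentane ring core → C:5 H:10
  (− 1 ring H displaced by substituents)
  + F → F:1
Element totals:
  C: 5
  H: 9
  F: 1
Molecular formula: C5H9F.
  M = 5(12.0) + 9(1.007825) + 18.998403
    = 60.000000 + 9.070425 + 18.998403 = 88.068828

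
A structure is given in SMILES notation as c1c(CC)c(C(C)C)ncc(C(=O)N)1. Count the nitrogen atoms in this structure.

Atom tally by fragment:
  pyridine ring core → C:5 H:5 N:1
  (− 3 ring H displaced by substituents)
  + C2H5 → C:2 H:5
  + CH(CH3)2 → C:3 H:7
  + CONH2 → C:1 H:2 O:1 N:1
Element totals:
  C: 11
  H: 16
  N: 2
  O: 1

2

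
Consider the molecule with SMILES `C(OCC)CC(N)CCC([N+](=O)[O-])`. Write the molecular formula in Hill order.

C8H18N2O3

Atom tally by fragment:
  C2H5OCH2 → C:3 H:7 O:1
  CH2 → C:1 H:2
  CH(NH2) → C:1 H:3 N:1
  CH2 → C:1 H:2
  CH2 → C:1 H:2
  CH2NO2 → C:1 H:2 N:1 O:2
Element totals:
  C: 8
  H: 18
  N: 2
  O: 3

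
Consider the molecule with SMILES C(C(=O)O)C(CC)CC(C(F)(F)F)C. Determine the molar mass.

Atom tally by fragment:
  HOOCCH2 → C:2 H:3 O:2
  CH(C2H5) → C:3 H:6
  CH2 → C:1 H:2
  CH(CF3) → C:2 H:1 F:3
  CH3 → C:1 H:3
Element totals:
  C: 9
  H: 15
  F: 3
  O: 2
Molecular formula: C9H15F3O2.
  M = 9(12.011) + 15(1.008) + 3(18.998) + 2(15.999)
    = 108.099 + 15.120 + 56.994 + 31.998 = 212.211

212.21 g/mol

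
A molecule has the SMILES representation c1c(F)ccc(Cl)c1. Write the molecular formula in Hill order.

Atom tally by fragment:
  benzene ring core → C:6 H:6
  (− 2 ring H displaced by substituents)
  + F → F:1
  + Cl → Cl:1
Element totals:
  C: 6
  H: 4
  Cl: 1
  F: 1

C6H4ClF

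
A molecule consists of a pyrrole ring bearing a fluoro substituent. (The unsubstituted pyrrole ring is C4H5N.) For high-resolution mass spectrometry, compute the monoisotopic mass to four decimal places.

85.0328

Atom tally by fragment:
  pyrrole ring core → C:4 H:5 N:1
  (− 1 ring H displaced by substituents)
  + F → F:1
Element totals:
  C: 4
  H: 4
  F: 1
  N: 1
Molecular formula: C4H4FN.
  M = 4(12.0) + 4(1.007825) + 18.998403 + 14.003074
    = 48.000000 + 4.031300 + 18.998403 + 14.003074 = 85.032777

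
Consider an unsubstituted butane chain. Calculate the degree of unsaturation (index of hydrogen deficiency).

0

Atom tally by fragment:
  CH3 → C:1 H:3
  CH2 → C:1 H:2
  CH2 → C:1 H:2
  CH3 → C:1 H:3
Element totals:
  C: 4
  H: 10
Molecular formula: C4H10.
DoU = (2C + 2 + N − H − X) / 2 = (2·4 + 2 + 0 − 10 − 0) / 2 = 0.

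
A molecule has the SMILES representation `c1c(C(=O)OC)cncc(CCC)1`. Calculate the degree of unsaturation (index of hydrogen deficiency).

5

Atom tally by fragment:
  pyridine ring core → C:5 H:5 N:1
  (− 2 ring H displaced by substituents)
  + COOCH3 → C:2 H:3 O:2
  + CH2CH2CH3 → C:3 H:7
Element totals:
  C: 10
  H: 13
  N: 1
  O: 2
Molecular formula: C10H13NO2.
DoU = (2C + 2 + N − H − X) / 2 = (2·10 + 2 + 1 − 13 − 0) / 2 = 5.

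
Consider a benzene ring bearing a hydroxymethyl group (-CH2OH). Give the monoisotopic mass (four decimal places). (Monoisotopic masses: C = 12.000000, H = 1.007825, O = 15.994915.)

Atom tally by fragment:
  benzene ring core → C:6 H:6
  (− 1 ring H displaced by substituents)
  + CH2OH → C:1 H:3 O:1
Element totals:
  C: 7
  H: 8
  O: 1
Molecular formula: C7H8O.
  M = 7(12.0) + 8(1.007825) + 15.994915
    = 84.000000 + 8.062600 + 15.994915 = 108.057515

108.0575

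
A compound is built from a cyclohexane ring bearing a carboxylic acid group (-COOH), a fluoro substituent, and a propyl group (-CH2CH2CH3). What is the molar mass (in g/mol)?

Atom tally by fragment:
  cyclohexane ring core → C:6 H:12
  (− 3 ring H displaced by substituents)
  + COOH → C:1 H:1 O:2
  + F → F:1
  + CH2CH2CH3 → C:3 H:7
Element totals:
  C: 10
  H: 17
  F: 1
  O: 2
Molecular formula: C10H17FO2.
  M = 10(12.011) + 17(1.008) + 18.998 + 2(15.999)
    = 120.110 + 17.136 + 18.998 + 31.998 = 188.242

188.24 g/mol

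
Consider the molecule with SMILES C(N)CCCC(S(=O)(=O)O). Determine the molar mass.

167.22 g/mol

Atom tally by fragment:
  H2NCH2 → C:1 H:4 N:1
  CH2 → C:1 H:2
  CH2 → C:1 H:2
  CH2 → C:1 H:2
  CH2SO3H → C:1 H:3 S:1 O:3
Element totals:
  C: 5
  H: 13
  N: 1
  O: 3
  S: 1
Molecular formula: C5H13NO3S.
  M = 5(12.011) + 13(1.008) + 14.007 + 3(15.999) + 32.06
    = 60.055 + 13.104 + 14.007 + 47.997 + 32.060 = 167.223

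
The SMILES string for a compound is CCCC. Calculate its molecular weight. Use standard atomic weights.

58.12 g/mol

Atom tally by fragment:
  CH3 → C:1 H:3
  CH2 → C:1 H:2
  CH2 → C:1 H:2
  CH3 → C:1 H:3
Element totals:
  C: 4
  H: 10
Molecular formula: C4H10.
  M = 4(12.011) + 10(1.008)
    = 48.044 + 10.080 = 58.124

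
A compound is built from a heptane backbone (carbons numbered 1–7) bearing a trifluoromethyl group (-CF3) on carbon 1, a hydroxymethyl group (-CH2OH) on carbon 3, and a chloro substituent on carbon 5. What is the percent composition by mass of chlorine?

Atom tally by fragment:
  F3CCH2 → C:2 H:2 F:3
  CH2 → C:1 H:2
  CH(CH2OH) → C:2 H:4 O:1
  CH2 → C:1 H:2
  CH(Cl) → C:1 H:1 Cl:1
  CH2 → C:1 H:2
  CH3 → C:1 H:3
Element totals:
  C: 9
  H: 16
  Cl: 1
  F: 3
  O: 1
Molecular formula: C9H16ClF3O.
Molar mass = 232.670 g/mol.
Mass from Cl: 1 × 35.45 = 35.450 g/mol.
%Cl = 35.450 / 232.670 × 100 = 15.24%.

15.24%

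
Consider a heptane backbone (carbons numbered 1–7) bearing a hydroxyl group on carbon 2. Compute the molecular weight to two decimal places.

116.20 g/mol

Atom tally by fragment:
  CH3 → C:1 H:3
  CH(OH) → C:1 H:2 O:1
  CH2 → C:1 H:2
  CH2 → C:1 H:2
  CH2 → C:1 H:2
  CH2 → C:1 H:2
  CH3 → C:1 H:3
Element totals:
  C: 7
  H: 16
  O: 1
Molecular formula: C7H16O.
  M = 7(12.011) + 16(1.008) + 15.999
    = 84.077 + 16.128 + 15.999 = 116.204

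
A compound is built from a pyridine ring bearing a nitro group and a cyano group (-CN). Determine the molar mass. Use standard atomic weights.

149.11 g/mol

Atom tally by fragment:
  pyridine ring core → C:5 H:5 N:1
  (− 2 ring H displaced by substituents)
  + NO2 → N:1 O:2
  + CN → C:1 N:1
Element totals:
  C: 6
  H: 3
  N: 3
  O: 2
Molecular formula: C6H3N3O2.
  M = 6(12.011) + 3(1.008) + 3(14.007) + 2(15.999)
    = 72.066 + 3.024 + 42.021 + 31.998 = 149.109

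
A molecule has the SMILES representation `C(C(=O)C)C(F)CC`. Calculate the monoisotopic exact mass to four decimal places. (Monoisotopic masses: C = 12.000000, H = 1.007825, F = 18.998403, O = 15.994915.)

118.0794

Atom tally by fragment:
  CH3COCH2 → C:3 H:5 O:1
  CH(F) → C:1 H:1 F:1
  CH2 → C:1 H:2
  CH3 → C:1 H:3
Element totals:
  C: 6
  H: 11
  F: 1
  O: 1
Molecular formula: C6H11FO.
  M = 6(12.0) + 11(1.007825) + 18.998403 + 15.994915
    = 72.000000 + 11.086075 + 18.998403 + 15.994915 = 118.079393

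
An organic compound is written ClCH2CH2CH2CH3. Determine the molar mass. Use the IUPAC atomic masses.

92.57 g/mol

Atom tally by fragment:
  ClCH2 → C:1 H:2 Cl:1
  CH2 → C:1 H:2
  CH2 → C:1 H:2
  CH3 → C:1 H:3
Element totals:
  C: 4
  H: 9
  Cl: 1
Molecular formula: C4H9Cl.
  M = 4(12.011) + 9(1.008) + 35.45
    = 48.044 + 9.072 + 35.450 = 92.566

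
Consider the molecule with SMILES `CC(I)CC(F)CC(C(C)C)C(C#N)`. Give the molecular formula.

Atom tally by fragment:
  CH3 → C:1 H:3
  CH(I) → C:1 H:1 I:1
  CH2 → C:1 H:2
  CH(F) → C:1 H:1 F:1
  CH2 → C:1 H:2
  CH(CH(CH3)2) → C:4 H:8
  CH2CN → C:2 H:2 N:1
Element totals:
  C: 11
  H: 19
  F: 1
  I: 1
  N: 1

C11H19FIN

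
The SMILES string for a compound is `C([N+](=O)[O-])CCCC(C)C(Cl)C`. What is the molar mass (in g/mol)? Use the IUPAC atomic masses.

193.67 g/mol

Atom tally by fragment:
  O2NCH2 → C:1 H:2 N:1 O:2
  CH2 → C:1 H:2
  CH2 → C:1 H:2
  CH2 → C:1 H:2
  CH(CH3) → C:2 H:4
  CH(Cl) → C:1 H:1 Cl:1
  CH3 → C:1 H:3
Element totals:
  C: 8
  H: 16
  Cl: 1
  N: 1
  O: 2
Molecular formula: C8H16ClNO2.
  M = 8(12.011) + 16(1.008) + 35.45 + 14.007 + 2(15.999)
    = 96.088 + 16.128 + 35.450 + 14.007 + 31.998 = 193.671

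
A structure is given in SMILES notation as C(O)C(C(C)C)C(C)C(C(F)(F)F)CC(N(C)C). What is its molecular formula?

C13H26F3NO

Atom tally by fragment:
  HOCH2 → C:1 H:3 O:1
  CH(CH(CH3)2) → C:4 H:8
  CH(CH3) → C:2 H:4
  CH(CF3) → C:2 H:1 F:3
  CH2 → C:1 H:2
  CH2N(CH3)2 → C:3 H:8 N:1
Element totals:
  C: 13
  H: 26
  F: 3
  N: 1
  O: 1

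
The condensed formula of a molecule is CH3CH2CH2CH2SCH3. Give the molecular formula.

Atom tally by fragment:
  CH3 → C:1 H:3
  CH2 → C:1 H:2
  CH2 → C:1 H:2
  CH2SCH3 → C:2 H:5 S:1
Element totals:
  C: 5
  H: 12
  S: 1

C5H12S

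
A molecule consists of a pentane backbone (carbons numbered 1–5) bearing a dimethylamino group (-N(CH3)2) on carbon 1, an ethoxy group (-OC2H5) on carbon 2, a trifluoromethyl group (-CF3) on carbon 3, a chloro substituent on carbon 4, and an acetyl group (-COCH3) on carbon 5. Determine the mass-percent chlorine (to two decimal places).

11.67%

Atom tally by fragment:
  (CH3)2NCH2 → C:3 H:8 N:1
  CH(OC2H5) → C:3 H:6 O:1
  CH(CF3) → C:2 H:1 F:3
  CH(Cl) → C:1 H:1 Cl:1
  CH2COCH3 → C:3 H:5 O:1
Element totals:
  C: 12
  H: 21
  Cl: 1
  F: 3
  N: 1
  O: 2
Molecular formula: C12H21ClF3NO2.
Molar mass = 303.749 g/mol.
Mass from Cl: 1 × 35.45 = 35.450 g/mol.
%Cl = 35.450 / 303.749 × 100 = 11.67%.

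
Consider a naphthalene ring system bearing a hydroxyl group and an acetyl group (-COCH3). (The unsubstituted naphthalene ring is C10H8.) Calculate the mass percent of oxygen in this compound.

17.18%

Atom tally by fragment:
  naphthalene ring system core → C:10 H:8
  (− 2 ring H displaced by substituents)
  + OH → O:1 H:1
  + COCH3 → C:2 H:3 O:1
Element totals:
  C: 12
  H: 10
  O: 2
Molecular formula: C12H10O2.
Molar mass = 186.210 g/mol.
Mass from O: 2 × 15.999 = 31.998 g/mol.
%O = 31.998 / 186.210 × 100 = 17.18%.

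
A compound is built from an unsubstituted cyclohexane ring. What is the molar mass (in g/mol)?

Atom tally by fragment:
  cyclohexane ring core → C:6 H:12
Element totals:
  C: 6
  H: 12
Molecular formula: C6H12.
  M = 6(12.011) + 12(1.008)
    = 72.066 + 12.096 = 84.162

84.16 g/mol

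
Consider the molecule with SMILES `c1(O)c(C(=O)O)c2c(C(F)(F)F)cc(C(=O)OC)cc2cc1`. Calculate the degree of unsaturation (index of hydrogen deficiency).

Atom tally by fragment:
  naphthalene ring system core → C:10 H:8
  (− 4 ring H displaced by substituents)
  + OH → O:1 H:1
  + COOH → C:1 H:1 O:2
  + CF3 → C:1 F:3
  + COOCH3 → C:2 H:3 O:2
Element totals:
  C: 14
  H: 9
  F: 3
  O: 5
Molecular formula: C14H9F3O5.
DoU = (2C + 2 + N − H − X) / 2 = (2·14 + 2 + 0 − 9 − 3) / 2 = 9.

9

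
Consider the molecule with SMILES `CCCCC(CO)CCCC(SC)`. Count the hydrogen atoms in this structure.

Atom tally by fragment:
  CH3 → C:1 H:3
  CH2 → C:1 H:2
  CH2 → C:1 H:2
  CH2 → C:1 H:2
  CH(CH2OH) → C:2 H:4 O:1
  CH2 → C:1 H:2
  CH2 → C:1 H:2
  CH2 → C:1 H:2
  CH2SCH3 → C:2 H:5 S:1
Element totals:
  C: 11
  H: 24
  O: 1
  S: 1

24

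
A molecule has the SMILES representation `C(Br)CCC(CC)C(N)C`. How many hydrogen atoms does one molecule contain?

18

Atom tally by fragment:
  BrCH2 → C:1 H:2 Br:1
  CH2 → C:1 H:2
  CH2 → C:1 H:2
  CH(C2H5) → C:3 H:6
  CH(NH2) → C:1 H:3 N:1
  CH3 → C:1 H:3
Element totals:
  C: 8
  H: 18
  Br: 1
  N: 1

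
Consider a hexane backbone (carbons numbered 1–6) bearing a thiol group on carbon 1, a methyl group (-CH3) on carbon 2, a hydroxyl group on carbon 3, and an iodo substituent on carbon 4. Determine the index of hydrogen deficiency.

Atom tally by fragment:
  HSCH2 → C:1 H:3 S:1
  CH(CH3) → C:2 H:4
  CH(OH) → C:1 H:2 O:1
  CH(I) → C:1 H:1 I:1
  CH2 → C:1 H:2
  CH3 → C:1 H:3
Element totals:
  C: 7
  H: 15
  I: 1
  O: 1
  S: 1
Molecular formula: C7H15IOS.
DoU = (2C + 2 + N − H − X) / 2 = (2·7 + 2 + 0 − 15 − 1) / 2 = 0.

0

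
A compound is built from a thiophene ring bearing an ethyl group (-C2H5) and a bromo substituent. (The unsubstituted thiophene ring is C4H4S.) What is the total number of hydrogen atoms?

Atom tally by fragment:
  thiophene ring core → C:4 H:4 S:1
  (− 2 ring H displaced by substituents)
  + C2H5 → C:2 H:5
  + Br → Br:1
Element totals:
  C: 6
  H: 7
  Br: 1
  S: 1

7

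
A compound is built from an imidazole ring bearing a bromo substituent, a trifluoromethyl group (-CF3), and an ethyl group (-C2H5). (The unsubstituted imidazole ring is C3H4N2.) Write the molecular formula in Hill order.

Atom tally by fragment:
  imidazole ring core → C:3 H:4 N:2
  (− 3 ring H displaced by substituents)
  + Br → Br:1
  + CF3 → C:1 F:3
  + C2H5 → C:2 H:5
Element totals:
  C: 6
  H: 6
  Br: 1
  F: 3
  N: 2

C6H6BrF3N2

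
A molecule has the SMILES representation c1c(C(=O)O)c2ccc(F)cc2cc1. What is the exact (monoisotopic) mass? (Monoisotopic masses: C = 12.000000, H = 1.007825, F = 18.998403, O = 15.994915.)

Atom tally by fragment:
  naphthalene ring system core → C:10 H:8
  (− 2 ring H displaced by substituents)
  + COOH → C:1 H:1 O:2
  + F → F:1
Element totals:
  C: 11
  H: 7
  F: 1
  O: 2
Molecular formula: C11H7FO2.
  M = 11(12.0) + 7(1.007825) + 18.998403 + 2(15.994915)
    = 132.000000 + 7.054775 + 18.998403 + 31.989830 = 190.043008

190.0430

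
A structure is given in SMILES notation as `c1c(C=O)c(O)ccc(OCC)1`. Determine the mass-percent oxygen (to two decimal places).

Atom tally by fragment:
  benzene ring core → C:6 H:6
  (− 3 ring H displaced by substituents)
  + CHO → C:1 H:1 O:1
  + OH → O:1 H:1
  + OC2H5 → C:2 H:5 O:1
Element totals:
  C: 9
  H: 10
  O: 3
Molecular formula: C9H10O3.
Molar mass = 166.176 g/mol.
Mass from O: 3 × 15.999 = 47.997 g/mol.
%O = 47.997 / 166.176 × 100 = 28.88%.

28.88%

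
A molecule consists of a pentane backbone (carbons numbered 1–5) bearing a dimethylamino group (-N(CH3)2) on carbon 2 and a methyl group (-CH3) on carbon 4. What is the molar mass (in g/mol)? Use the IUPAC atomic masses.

129.25 g/mol

Atom tally by fragment:
  CH3 → C:1 H:3
  CH(N(CH3)2) → C:3 H:7 N:1
  CH2 → C:1 H:2
  CH(CH3) → C:2 H:4
  CH3 → C:1 H:3
Element totals:
  C: 8
  H: 19
  N: 1
Molecular formula: C8H19N.
  M = 8(12.011) + 19(1.008) + 14.007
    = 96.088 + 19.152 + 14.007 = 129.247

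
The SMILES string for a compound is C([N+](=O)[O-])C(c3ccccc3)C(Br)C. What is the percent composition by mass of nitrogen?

5.43%

Atom tally by fragment:
  O2NCH2 → C:1 H:2 N:1 O:2
  CH(C6H5) → C:7 H:6
  CH(Br) → C:1 H:1 Br:1
  CH3 → C:1 H:3
Element totals:
  C: 10
  H: 12
  Br: 1
  N: 1
  O: 2
Molecular formula: C10H12BrNO2.
Molar mass = 258.115 g/mol.
Mass from N: 1 × 14.007 = 14.007 g/mol.
%N = 14.007 / 258.115 × 100 = 5.43%.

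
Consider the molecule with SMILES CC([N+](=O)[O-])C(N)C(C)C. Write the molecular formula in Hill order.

C6H14N2O2

Atom tally by fragment:
  CH3 → C:1 H:3
  CH(NO2) → C:1 H:1 N:1 O:2
  CH(NH2) → C:1 H:3 N:1
  CH(CH3) → C:2 H:4
  CH3 → C:1 H:3
Element totals:
  C: 6
  H: 14
  N: 2
  O: 2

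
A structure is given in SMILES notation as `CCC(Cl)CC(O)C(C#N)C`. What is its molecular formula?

C8H14ClNO

Atom tally by fragment:
  CH3 → C:1 H:3
  CH2 → C:1 H:2
  CH(Cl) → C:1 H:1 Cl:1
  CH2 → C:1 H:2
  CH(OH) → C:1 H:2 O:1
  CH(CN) → C:2 H:1 N:1
  CH3 → C:1 H:3
Element totals:
  C: 8
  H: 14
  Cl: 1
  N: 1
  O: 1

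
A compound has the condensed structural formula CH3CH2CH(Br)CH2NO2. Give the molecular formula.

Element totals:
  C: 4
  H: 8
  Br: 1
  N: 1
  O: 2

C4H8BrNO2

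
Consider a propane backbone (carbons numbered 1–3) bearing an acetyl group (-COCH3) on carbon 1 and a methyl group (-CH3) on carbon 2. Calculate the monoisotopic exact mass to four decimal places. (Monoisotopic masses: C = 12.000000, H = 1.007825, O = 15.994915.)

Atom tally by fragment:
  CH3COCH2 → C:3 H:5 O:1
  CH(CH3) → C:2 H:4
  CH3 → C:1 H:3
Element totals:
  C: 6
  H: 12
  O: 1
Molecular formula: C6H12O.
  M = 6(12.0) + 12(1.007825) + 15.994915
    = 72.000000 + 12.093900 + 15.994915 = 100.088815

100.0888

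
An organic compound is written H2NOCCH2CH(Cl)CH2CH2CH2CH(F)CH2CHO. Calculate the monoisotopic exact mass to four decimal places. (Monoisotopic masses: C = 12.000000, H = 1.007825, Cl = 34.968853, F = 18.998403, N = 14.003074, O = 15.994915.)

Atom tally by fragment:
  H2NOCCH2 → C:2 H:4 O:1 N:1
  CH(Cl) → C:1 H:1 Cl:1
  CH2 → C:1 H:2
  CH2 → C:1 H:2
  CH2 → C:1 H:2
  CH(F) → C:1 H:1 F:1
  CH2CHO → C:2 H:3 O:1
Element totals:
  C: 9
  H: 15
  Cl: 1
  F: 1
  N: 1
  O: 2
Molecular formula: C9H15ClFNO2.
  M = 9(12.0) + 15(1.007825) + 34.968853 + 18.998403 + 14.003074 + 2(15.994915)
    = 108.000000 + 15.117375 + 34.968853 + 18.998403 + 14.003074 + 31.989830 = 223.077535

223.0775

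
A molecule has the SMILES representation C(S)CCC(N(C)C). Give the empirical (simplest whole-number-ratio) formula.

C6H15NS

Atom tally by fragment:
  HSCH2 → C:1 H:3 S:1
  CH2 → C:1 H:2
  CH2 → C:1 H:2
  CH2N(CH3)2 → C:3 H:8 N:1
Element totals:
  C: 6
  H: 15
  N: 1
  S: 1
Molecular formula: C6H15NS.
gcd of subscripts (6, 15, 1, 1) = 1, so the empirical formula equals the molecular formula.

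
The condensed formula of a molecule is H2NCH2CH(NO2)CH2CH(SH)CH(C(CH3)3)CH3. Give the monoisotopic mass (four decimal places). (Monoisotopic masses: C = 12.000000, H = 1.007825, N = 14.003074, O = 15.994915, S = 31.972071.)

234.1402

Element totals:
  C: 10
  H: 22
  N: 2
  O: 2
  S: 1
Molecular formula: C10H22N2O2S.
  M = 10(12.0) + 22(1.007825) + 2(14.003074) + 2(15.994915) + 31.972071
    = 120.000000 + 22.172150 + 28.006148 + 31.989830 + 31.972071 = 234.140199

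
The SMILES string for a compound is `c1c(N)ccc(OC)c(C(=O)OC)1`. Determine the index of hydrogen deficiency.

Atom tally by fragment:
  benzene ring core → C:6 H:6
  (− 3 ring H displaced by substituents)
  + NH2 → N:1 H:2
  + OCH3 → C:1 H:3 O:1
  + COOCH3 → C:2 H:3 O:2
Element totals:
  C: 9
  H: 11
  N: 1
  O: 3
Molecular formula: C9H11NO3.
DoU = (2C + 2 + N − H − X) / 2 = (2·9 + 2 + 1 − 11 − 0) / 2 = 5.

5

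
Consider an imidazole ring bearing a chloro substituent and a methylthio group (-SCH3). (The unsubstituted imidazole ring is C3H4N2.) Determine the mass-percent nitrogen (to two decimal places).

18.85%

Atom tally by fragment:
  imidazole ring core → C:3 H:4 N:2
  (− 2 ring H displaced by substituents)
  + Cl → Cl:1
  + SCH3 → C:1 H:3 S:1
Element totals:
  C: 4
  H: 5
  Cl: 1
  N: 2
  S: 1
Molecular formula: C4H5ClN2S.
Molar mass = 148.608 g/mol.
Mass from N: 2 × 14.007 = 28.014 g/mol.
%N = 28.014 / 148.608 × 100 = 18.85%.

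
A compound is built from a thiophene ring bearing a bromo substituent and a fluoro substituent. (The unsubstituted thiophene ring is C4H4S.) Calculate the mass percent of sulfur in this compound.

Atom tally by fragment:
  thiophene ring core → C:4 H:4 S:1
  (− 2 ring H displaced by substituents)
  + Br → Br:1
  + F → F:1
Element totals:
  C: 4
  H: 2
  Br: 1
  F: 1
  S: 1
Molecular formula: C4H2BrFS.
Molar mass = 181.022 g/mol.
Mass from S: 1 × 32.06 = 32.060 g/mol.
%S = 32.060 / 181.022 × 100 = 17.71%.

17.71%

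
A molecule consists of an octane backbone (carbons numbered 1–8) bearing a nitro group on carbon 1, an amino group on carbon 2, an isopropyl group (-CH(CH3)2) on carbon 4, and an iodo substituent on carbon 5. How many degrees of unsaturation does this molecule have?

Atom tally by fragment:
  O2NCH2 → C:1 H:2 N:1 O:2
  CH(NH2) → C:1 H:3 N:1
  CH2 → C:1 H:2
  CH(CH(CH3)2) → C:4 H:8
  CH(I) → C:1 H:1 I:1
  CH2 → C:1 H:2
  CH2 → C:1 H:2
  CH3 → C:1 H:3
Element totals:
  C: 11
  H: 23
  I: 1
  N: 2
  O: 2
Molecular formula: C11H23IN2O2.
DoU = (2C + 2 + N − H − X) / 2 = (2·11 + 2 + 2 − 23 − 1) / 2 = 1.

1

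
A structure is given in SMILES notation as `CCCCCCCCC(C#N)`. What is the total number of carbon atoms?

Atom tally by fragment:
  CH3 → C:1 H:3
  CH2 → C:1 H:2
  CH2 → C:1 H:2
  CH2 → C:1 H:2
  CH2 → C:1 H:2
  CH2 → C:1 H:2
  CH2 → C:1 H:2
  CH2 → C:1 H:2
  CH2CN → C:2 H:2 N:1
Element totals:
  C: 10
  H: 19
  N: 1

10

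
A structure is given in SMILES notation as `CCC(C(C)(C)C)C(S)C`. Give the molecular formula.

C9H20S

Atom tally by fragment:
  CH3 → C:1 H:3
  CH2 → C:1 H:2
  CH(C(CH3)3) → C:5 H:10
  CH(SH) → C:1 H:2 S:1
  CH3 → C:1 H:3
Element totals:
  C: 9
  H: 20
  S: 1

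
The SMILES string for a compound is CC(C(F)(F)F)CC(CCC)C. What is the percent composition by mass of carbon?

Atom tally by fragment:
  CH3 → C:1 H:3
  CH(CF3) → C:2 H:1 F:3
  CH2 → C:1 H:2
  CH(CH2CH2CH3) → C:4 H:8
  CH3 → C:1 H:3
Element totals:
  C: 9
  H: 17
  F: 3
Molecular formula: C9H17F3.
Molar mass = 182.229 g/mol.
Mass from C: 9 × 12.011 = 108.099 g/mol.
%C = 108.099 / 182.229 × 100 = 59.32%.

59.32%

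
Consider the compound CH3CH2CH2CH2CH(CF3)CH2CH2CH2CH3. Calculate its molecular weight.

Element totals:
  C: 10
  H: 19
  F: 3
Molecular formula: C10H19F3.
  M = 10(12.011) + 19(1.008) + 3(18.998)
    = 120.110 + 19.152 + 56.994 = 196.256

196.26 g/mol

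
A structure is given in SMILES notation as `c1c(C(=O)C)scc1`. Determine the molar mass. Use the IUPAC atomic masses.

Atom tally by fragment:
  thiophene ring core → C:4 H:4 S:1
  (− 1 ring H displaced by substituents)
  + COCH3 → C:2 H:3 O:1
Element totals:
  C: 6
  H: 6
  O: 1
  S: 1
Molecular formula: C6H6OS.
  M = 6(12.011) + 6(1.008) + 15.999 + 32.06
    = 72.066 + 6.048 + 15.999 + 32.060 = 126.173

126.17 g/mol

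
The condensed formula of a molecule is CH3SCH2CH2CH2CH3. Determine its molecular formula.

Atom tally by fragment:
  CH3SCH2 → C:2 H:5 S:1
  CH2 → C:1 H:2
  CH2 → C:1 H:2
  CH3 → C:1 H:3
Element totals:
  C: 5
  H: 12
  S: 1

C5H12S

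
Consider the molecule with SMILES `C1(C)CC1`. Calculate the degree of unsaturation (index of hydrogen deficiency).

Atom tally by fragment:
  cyclopropane ring core → C:3 H:6
  (− 1 ring H displaced by substituents)
  + CH3 → C:1 H:3
Element totals:
  C: 4
  H: 8
Molecular formula: C4H8.
DoU = (2C + 2 + N − H − X) / 2 = (2·4 + 2 + 0 − 8 − 0) / 2 = 1.

1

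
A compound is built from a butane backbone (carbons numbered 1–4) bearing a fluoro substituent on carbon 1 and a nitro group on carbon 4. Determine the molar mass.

121.11 g/mol

Atom tally by fragment:
  FCH2 → C:1 H:2 F:1
  CH2 → C:1 H:2
  CH2 → C:1 H:2
  CH2NO2 → C:1 H:2 N:1 O:2
Element totals:
  C: 4
  H: 8
  F: 1
  N: 1
  O: 2
Molecular formula: C4H8FNO2.
  M = 4(12.011) + 8(1.008) + 18.998 + 14.007 + 2(15.999)
    = 48.044 + 8.064 + 18.998 + 14.007 + 31.998 = 121.111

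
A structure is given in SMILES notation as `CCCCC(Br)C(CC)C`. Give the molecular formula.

C9H19Br

Atom tally by fragment:
  CH3 → C:1 H:3
  CH2 → C:1 H:2
  CH2 → C:1 H:2
  CH2 → C:1 H:2
  CH(Br) → C:1 H:1 Br:1
  CH(C2H5) → C:3 H:6
  CH3 → C:1 H:3
Element totals:
  C: 9
  H: 19
  Br: 1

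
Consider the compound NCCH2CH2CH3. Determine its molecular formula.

Element totals:
  C: 4
  H: 7
  N: 1

C4H7N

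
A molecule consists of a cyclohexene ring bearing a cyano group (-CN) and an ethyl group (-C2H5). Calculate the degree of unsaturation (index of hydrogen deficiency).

Atom tally by fragment:
  cyclohexene ring core → C:6 H:10
  (− 2 ring H displaced by substituents)
  + CN → C:1 N:1
  + C2H5 → C:2 H:5
Element totals:
  C: 9
  H: 13
  N: 1
Molecular formula: C9H13N.
DoU = (2C + 2 + N − H − X) / 2 = (2·9 + 2 + 1 − 13 − 0) / 2 = 4.

4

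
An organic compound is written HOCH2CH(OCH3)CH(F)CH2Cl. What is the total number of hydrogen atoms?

Atom tally by fragment:
  HOCH2 → C:1 H:3 O:1
  CH(OCH3) → C:2 H:4 O:1
  CH(F) → C:1 H:1 F:1
  CH2Cl → C:1 H:2 Cl:1
Element totals:
  C: 5
  H: 10
  Cl: 1
  F: 1
  O: 2

10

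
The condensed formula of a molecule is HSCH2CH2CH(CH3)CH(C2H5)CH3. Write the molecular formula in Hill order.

C8H18S

Element totals:
  C: 8
  H: 18
  S: 1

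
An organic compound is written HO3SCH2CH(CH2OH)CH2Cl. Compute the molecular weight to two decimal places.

188.62 g/mol

Atom tally by fragment:
  HO3SCH2 → C:1 H:3 S:1 O:3
  CH(CH2OH) → C:2 H:4 O:1
  CH2Cl → C:1 H:2 Cl:1
Element totals:
  C: 4
  H: 9
  Cl: 1
  O: 4
  S: 1
Molecular formula: C4H9ClO4S.
  M = 4(12.011) + 9(1.008) + 35.45 + 4(15.999) + 32.06
    = 48.044 + 9.072 + 35.450 + 63.996 + 32.060 = 188.622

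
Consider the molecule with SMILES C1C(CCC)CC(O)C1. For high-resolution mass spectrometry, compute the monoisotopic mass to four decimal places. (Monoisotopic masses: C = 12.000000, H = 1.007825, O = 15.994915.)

128.1201

Atom tally by fragment:
  cyclopentane ring core → C:5 H:10
  (− 2 ring H displaced by substituents)
  + CH2CH2CH3 → C:3 H:7
  + OH → O:1 H:1
Element totals:
  C: 8
  H: 16
  O: 1
Molecular formula: C8H16O.
  M = 8(12.0) + 16(1.007825) + 15.994915
    = 96.000000 + 16.125200 + 15.994915 = 128.120115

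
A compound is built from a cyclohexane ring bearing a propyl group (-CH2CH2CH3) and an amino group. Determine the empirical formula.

Atom tally by fragment:
  cyclohexane ring core → C:6 H:12
  (− 2 ring H displaced by substituents)
  + CH2CH2CH3 → C:3 H:7
  + NH2 → N:1 H:2
Element totals:
  C: 9
  H: 19
  N: 1
Molecular formula: C9H19N.
gcd of subscripts (9, 19, 1) = 1, so the empirical formula equals the molecular formula.

C9H19N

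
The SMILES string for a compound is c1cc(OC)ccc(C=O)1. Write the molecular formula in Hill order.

C8H8O2

Atom tally by fragment:
  benzene ring core → C:6 H:6
  (− 2 ring H displaced by substituents)
  + OCH3 → C:1 H:3 O:1
  + CHO → C:1 H:1 O:1
Element totals:
  C: 8
  H: 8
  O: 2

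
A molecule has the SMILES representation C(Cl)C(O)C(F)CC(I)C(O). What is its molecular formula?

C6H11ClFIO2

Atom tally by fragment:
  ClCH2 → C:1 H:2 Cl:1
  CH(OH) → C:1 H:2 O:1
  CH(F) → C:1 H:1 F:1
  CH2 → C:1 H:2
  CH(I) → C:1 H:1 I:1
  CH2OH → C:1 H:3 O:1
Element totals:
  C: 6
  H: 11
  Cl: 1
  F: 1
  I: 1
  O: 2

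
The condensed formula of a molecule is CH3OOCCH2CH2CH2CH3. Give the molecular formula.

C6H12O2

Atom tally by fragment:
  CH3OOCCH2 → C:3 H:5 O:2
  CH2 → C:1 H:2
  CH2 → C:1 H:2
  CH3 → C:1 H:3
Element totals:
  C: 6
  H: 12
  O: 2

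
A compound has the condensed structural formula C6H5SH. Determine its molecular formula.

C6H6S

Element totals:
  C: 6
  H: 6
  S: 1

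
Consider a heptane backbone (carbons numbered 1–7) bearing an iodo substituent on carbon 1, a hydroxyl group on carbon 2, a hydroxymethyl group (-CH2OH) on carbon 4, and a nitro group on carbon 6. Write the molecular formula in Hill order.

Atom tally by fragment:
  ICH2 → C:1 H:2 I:1
  CH(OH) → C:1 H:2 O:1
  CH2 → C:1 H:2
  CH(CH2OH) → C:2 H:4 O:1
  CH2 → C:1 H:2
  CH(NO2) → C:1 H:1 N:1 O:2
  CH3 → C:1 H:3
Element totals:
  C: 8
  H: 16
  I: 1
  N: 1
  O: 4

C8H16INO4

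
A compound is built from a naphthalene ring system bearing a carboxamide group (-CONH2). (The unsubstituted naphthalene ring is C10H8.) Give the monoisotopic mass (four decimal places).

171.0684

Atom tally by fragment:
  naphthalene ring system core → C:10 H:8
  (− 1 ring H displaced by substituents)
  + CONH2 → C:1 H:2 O:1 N:1
Element totals:
  C: 11
  H: 9
  N: 1
  O: 1
Molecular formula: C11H9NO.
  M = 11(12.0) + 9(1.007825) + 14.003074 + 15.994915
    = 132.000000 + 9.070425 + 14.003074 + 15.994915 = 171.068414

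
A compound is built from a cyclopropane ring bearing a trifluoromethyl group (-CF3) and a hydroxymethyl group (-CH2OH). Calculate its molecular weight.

Atom tally by fragment:
  cyclopropane ring core → C:3 H:6
  (− 2 ring H displaced by substituents)
  + CF3 → C:1 F:3
  + CH2OH → C:1 H:3 O:1
Element totals:
  C: 5
  H: 7
  F: 3
  O: 1
Molecular formula: C5H7F3O.
  M = 5(12.011) + 7(1.008) + 3(18.998) + 15.999
    = 60.055 + 7.056 + 56.994 + 15.999 = 140.104

140.10 g/mol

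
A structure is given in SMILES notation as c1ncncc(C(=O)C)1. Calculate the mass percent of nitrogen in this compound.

22.94%

Atom tally by fragment:
  pyrimidine ring core → C:4 H:4 N:2
  (− 1 ring H displaced by substituents)
  + COCH3 → C:2 H:3 O:1
Element totals:
  C: 6
  H: 6
  N: 2
  O: 1
Molecular formula: C6H6N2O.
Molar mass = 122.127 g/mol.
Mass from N: 2 × 14.007 = 28.014 g/mol.
%N = 28.014 / 122.127 × 100 = 22.94%.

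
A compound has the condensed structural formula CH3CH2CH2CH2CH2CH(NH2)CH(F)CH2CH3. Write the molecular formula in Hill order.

Atom tally by fragment:
  CH3 → C:1 H:3
  CH2 → C:1 H:2
  CH2 → C:1 H:2
  CH2 → C:1 H:2
  CH2 → C:1 H:2
  CH(NH2) → C:1 H:3 N:1
  CH(F) → C:1 H:1 F:1
  CH2 → C:1 H:2
  CH3 → C:1 H:3
Element totals:
  C: 9
  H: 20
  F: 1
  N: 1

C9H20FN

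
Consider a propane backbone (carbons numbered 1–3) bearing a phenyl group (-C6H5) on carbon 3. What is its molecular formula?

C9H12

Atom tally by fragment:
  CH3 → C:1 H:3
  CH2 → C:1 H:2
  CH2C6H5 → C:7 H:7
Element totals:
  C: 9
  H: 12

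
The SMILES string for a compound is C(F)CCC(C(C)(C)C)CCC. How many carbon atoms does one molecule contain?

11

Atom tally by fragment:
  FCH2 → C:1 H:2 F:1
  CH2 → C:1 H:2
  CH2 → C:1 H:2
  CH(C(CH3)3) → C:5 H:10
  CH2 → C:1 H:2
  CH2 → C:1 H:2
  CH3 → C:1 H:3
Element totals:
  C: 11
  H: 23
  F: 1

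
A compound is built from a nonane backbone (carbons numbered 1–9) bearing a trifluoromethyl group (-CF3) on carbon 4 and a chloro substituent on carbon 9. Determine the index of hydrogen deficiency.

0

Atom tally by fragment:
  CH3 → C:1 H:3
  CH2 → C:1 H:2
  CH2 → C:1 H:2
  CH(CF3) → C:2 H:1 F:3
  CH2 → C:1 H:2
  CH2 → C:1 H:2
  CH2 → C:1 H:2
  CH2 → C:1 H:2
  CH2Cl → C:1 H:2 Cl:1
Element totals:
  C: 10
  H: 18
  Cl: 1
  F: 3
Molecular formula: C10H18ClF3.
DoU = (2C + 2 + N − H − X) / 2 = (2·10 + 2 + 0 − 18 − 4) / 2 = 0.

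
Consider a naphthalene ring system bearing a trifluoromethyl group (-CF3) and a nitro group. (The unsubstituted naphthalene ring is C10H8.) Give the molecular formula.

C11H6F3NO2

Atom tally by fragment:
  naphthalene ring system core → C:10 H:8
  (− 2 ring H displaced by substituents)
  + CF3 → C:1 F:3
  + NO2 → N:1 O:2
Element totals:
  C: 11
  H: 6
  F: 3
  N: 1
  O: 2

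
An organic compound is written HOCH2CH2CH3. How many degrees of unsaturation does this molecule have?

Atom tally by fragment:
  HOCH2CH2 → C:2 H:5 O:1
  CH3 → C:1 H:3
Element totals:
  C: 3
  H: 8
  O: 1
Molecular formula: C3H8O.
DoU = (2C + 2 + N − H − X) / 2 = (2·3 + 2 + 0 − 8 − 0) / 2 = 0.

0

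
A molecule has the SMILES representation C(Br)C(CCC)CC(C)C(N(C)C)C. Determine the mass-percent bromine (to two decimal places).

Atom tally by fragment:
  BrCH2 → C:1 H:2 Br:1
  CH(CH2CH2CH3) → C:4 H:8
  CH2 → C:1 H:2
  CH(CH3) → C:2 H:4
  CH(N(CH3)2) → C:3 H:7 N:1
  CH3 → C:1 H:3
Element totals:
  C: 12
  H: 26
  Br: 1
  N: 1
Molecular formula: C12H26BrN.
Molar mass = 264.251 g/mol.
Mass from Br: 1 × 79.904 = 79.904 g/mol.
%Br = 79.904 / 264.251 × 100 = 30.24%.

30.24%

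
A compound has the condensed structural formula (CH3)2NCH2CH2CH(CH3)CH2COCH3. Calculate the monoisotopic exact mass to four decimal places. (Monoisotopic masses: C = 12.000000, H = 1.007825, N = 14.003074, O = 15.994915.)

157.1467

Element totals:
  C: 9
  H: 19
  N: 1
  O: 1
Molecular formula: C9H19NO.
  M = 9(12.0) + 19(1.007825) + 14.003074 + 15.994915
    = 108.000000 + 19.148675 + 14.003074 + 15.994915 = 157.146664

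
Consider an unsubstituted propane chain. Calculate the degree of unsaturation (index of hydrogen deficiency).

Atom tally by fragment:
  CH3 → C:1 H:3
  CH2 → C:1 H:2
  CH3 → C:1 H:3
Element totals:
  C: 3
  H: 8
Molecular formula: C3H8.
DoU = (2C + 2 + N − H − X) / 2 = (2·3 + 2 + 0 − 8 − 0) / 2 = 0.

0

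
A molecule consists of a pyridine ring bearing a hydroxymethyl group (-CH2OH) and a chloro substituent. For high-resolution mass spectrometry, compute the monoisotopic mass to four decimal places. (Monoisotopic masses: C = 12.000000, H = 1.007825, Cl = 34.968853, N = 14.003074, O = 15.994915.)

143.0138

Atom tally by fragment:
  pyridine ring core → C:5 H:5 N:1
  (− 2 ring H displaced by substituents)
  + CH2OH → C:1 H:3 O:1
  + Cl → Cl:1
Element totals:
  C: 6
  H: 6
  Cl: 1
  N: 1
  O: 1
Molecular formula: C6H6ClNO.
  M = 6(12.0) + 6(1.007825) + 34.968853 + 14.003074 + 15.994915
    = 72.000000 + 6.046950 + 34.968853 + 14.003074 + 15.994915 = 143.013792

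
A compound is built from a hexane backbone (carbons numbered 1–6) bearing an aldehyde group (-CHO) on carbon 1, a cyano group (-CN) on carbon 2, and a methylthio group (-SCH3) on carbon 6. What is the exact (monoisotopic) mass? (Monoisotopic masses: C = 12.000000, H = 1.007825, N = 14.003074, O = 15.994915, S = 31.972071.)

Atom tally by fragment:
  OHCCH2 → C:2 H:3 O:1
  CH(CN) → C:2 H:1 N:1
  CH2 → C:1 H:2
  CH2 → C:1 H:2
  CH2 → C:1 H:2
  CH2SCH3 → C:2 H:5 S:1
Element totals:
  C: 9
  H: 15
  N: 1
  O: 1
  S: 1
Molecular formula: C9H15NOS.
  M = 9(12.0) + 15(1.007825) + 14.003074 + 15.994915 + 31.972071
    = 108.000000 + 15.117375 + 14.003074 + 15.994915 + 31.972071 = 185.087435

185.0874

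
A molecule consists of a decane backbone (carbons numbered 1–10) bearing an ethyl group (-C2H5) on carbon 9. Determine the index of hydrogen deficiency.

0

Atom tally by fragment:
  CH3 → C:1 H:3
  CH2 → C:1 H:2
  CH2 → C:1 H:2
  CH2 → C:1 H:2
  CH2 → C:1 H:2
  CH2 → C:1 H:2
  CH2 → C:1 H:2
  CH2 → C:1 H:2
  CH(C2H5) → C:3 H:6
  CH3 → C:1 H:3
Element totals:
  C: 12
  H: 26
Molecular formula: C12H26.
DoU = (2C + 2 + N − H − X) / 2 = (2·12 + 2 + 0 − 26 − 0) / 2 = 0.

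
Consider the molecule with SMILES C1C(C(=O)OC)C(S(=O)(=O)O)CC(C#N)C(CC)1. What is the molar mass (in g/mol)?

Atom tally by fragment:
  cyclohexane ring core → C:6 H:12
  (− 4 ring H displaced by substituents)
  + COOCH3 → C:2 H:3 O:2
  + SO3H → S:1 O:3 H:1
  + CN → C:1 N:1
  + C2H5 → C:2 H:5
Element totals:
  C: 11
  H: 17
  N: 1
  O: 5
  S: 1
Molecular formula: C11H17NO5S.
  M = 11(12.011) + 17(1.008) + 14.007 + 5(15.999) + 32.06
    = 132.121 + 17.136 + 14.007 + 79.995 + 32.060 = 275.319

275.32 g/mol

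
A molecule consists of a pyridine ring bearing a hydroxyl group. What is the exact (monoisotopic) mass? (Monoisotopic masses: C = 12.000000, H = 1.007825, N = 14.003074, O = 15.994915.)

Atom tally by fragment:
  pyridine ring core → C:5 H:5 N:1
  (− 1 ring H displaced by substituents)
  + OH → O:1 H:1
Element totals:
  C: 5
  H: 5
  N: 1
  O: 1
Molecular formula: C5H5NO.
  M = 5(12.0) + 5(1.007825) + 14.003074 + 15.994915
    = 60.000000 + 5.039125 + 14.003074 + 15.994915 = 95.037114

95.0371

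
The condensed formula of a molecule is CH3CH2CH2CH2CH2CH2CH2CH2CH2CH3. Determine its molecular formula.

C10H22

Atom tally by fragment:
  CH3 → C:1 H:3
  CH2 → C:1 H:2
  CH2 → C:1 H:2
  CH2 → C:1 H:2
  CH2 → C:1 H:2
  CH2 → C:1 H:2
  CH2 → C:1 H:2
  CH2 → C:1 H:2
  CH2 → C:1 H:2
  CH3 → C:1 H:3
Element totals:
  C: 10
  H: 22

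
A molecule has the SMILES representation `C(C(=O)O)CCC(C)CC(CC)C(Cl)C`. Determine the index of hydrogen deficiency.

Atom tally by fragment:
  HOOCCH2 → C:2 H:3 O:2
  CH2 → C:1 H:2
  CH2 → C:1 H:2
  CH(CH3) → C:2 H:4
  CH2 → C:1 H:2
  CH(C2H5) → C:3 H:6
  CH(Cl) → C:1 H:1 Cl:1
  CH3 → C:1 H:3
Element totals:
  C: 12
  H: 23
  Cl: 1
  O: 2
Molecular formula: C12H23ClO2.
DoU = (2C + 2 + N − H − X) / 2 = (2·12 + 2 + 0 − 23 − 1) / 2 = 1.

1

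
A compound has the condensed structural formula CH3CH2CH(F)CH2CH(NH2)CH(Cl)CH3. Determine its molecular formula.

Atom tally by fragment:
  CH3 → C:1 H:3
  CH2 → C:1 H:2
  CH(F) → C:1 H:1 F:1
  CH2 → C:1 H:2
  CH(NH2) → C:1 H:3 N:1
  CH(Cl) → C:1 H:1 Cl:1
  CH3 → C:1 H:3
Element totals:
  C: 7
  H: 15
  Cl: 1
  F: 1
  N: 1

C7H15ClFN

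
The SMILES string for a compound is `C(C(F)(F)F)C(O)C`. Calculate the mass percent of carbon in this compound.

Atom tally by fragment:
  F3CCH2 → C:2 H:2 F:3
  CH(OH) → C:1 H:2 O:1
  CH3 → C:1 H:3
Element totals:
  C: 4
  H: 7
  F: 3
  O: 1
Molecular formula: C4H7F3O.
Molar mass = 128.093 g/mol.
Mass from C: 4 × 12.011 = 48.044 g/mol.
%C = 48.044 / 128.093 × 100 = 37.51%.

37.51%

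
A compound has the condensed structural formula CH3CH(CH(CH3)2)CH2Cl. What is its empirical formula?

Element totals:
  C: 6
  H: 13
  Cl: 1
Molecular formula: C6H13Cl.
gcd of subscripts (6, 1, 13) = 1, so the empirical formula equals the molecular formula.

C6H13Cl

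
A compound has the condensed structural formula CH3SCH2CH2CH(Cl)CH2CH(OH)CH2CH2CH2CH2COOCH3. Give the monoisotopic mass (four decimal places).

Atom tally by fragment:
  CH3SCH2 → C:2 H:5 S:1
  CH2 → C:1 H:2
  CH(Cl) → C:1 H:1 Cl:1
  CH2 → C:1 H:2
  CH(OH) → C:1 H:2 O:1
  CH2 → C:1 H:2
  CH2 → C:1 H:2
  CH2 → C:1 H:2
  CH2COOCH3 → C:3 H:5 O:2
Element totals:
  C: 12
  H: 23
  Cl: 1
  O: 3
  S: 1
Molecular formula: C12H23ClO3S.
  M = 12(12.0) + 23(1.007825) + 34.968853 + 3(15.994915) + 31.972071
    = 144.000000 + 23.179975 + 34.968853 + 47.984745 + 31.972071 = 282.105644

282.1056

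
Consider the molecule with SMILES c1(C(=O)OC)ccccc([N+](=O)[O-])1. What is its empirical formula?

C8H7NO4

Atom tally by fragment:
  benzene ring core → C:6 H:6
  (− 2 ring H displaced by substituents)
  + COOCH3 → C:2 H:3 O:2
  + NO2 → N:1 O:2
Element totals:
  C: 8
  H: 7
  N: 1
  O: 4
Molecular formula: C8H7NO4.
gcd of subscripts (8, 7, 1, 4) = 1, so the empirical formula equals the molecular formula.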